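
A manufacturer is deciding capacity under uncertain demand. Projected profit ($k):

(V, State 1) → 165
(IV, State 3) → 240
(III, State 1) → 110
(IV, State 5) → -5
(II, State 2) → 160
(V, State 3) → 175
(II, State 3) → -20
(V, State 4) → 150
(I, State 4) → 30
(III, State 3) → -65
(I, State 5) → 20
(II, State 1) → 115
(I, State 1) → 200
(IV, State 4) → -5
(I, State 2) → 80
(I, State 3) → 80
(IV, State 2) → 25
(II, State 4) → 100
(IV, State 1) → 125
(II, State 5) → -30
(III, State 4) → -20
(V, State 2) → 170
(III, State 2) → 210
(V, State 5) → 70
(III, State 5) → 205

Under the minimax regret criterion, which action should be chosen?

V

Column bests: State 1=200, State 2=210, State 3=240, State 4=150, State 5=205.
I regrets: 0, 130, 160, 120, 185 → max 185
II regrets: 85, 50, 260, 50, 235 → max 260
III regrets: 90, 0, 305, 170, 0 → max 305
IV regrets: 75, 185, 0, 155, 210 → max 210
V regrets: 35, 40, 65, 0, 135 → max 135
Smallest max regret = 135 → V.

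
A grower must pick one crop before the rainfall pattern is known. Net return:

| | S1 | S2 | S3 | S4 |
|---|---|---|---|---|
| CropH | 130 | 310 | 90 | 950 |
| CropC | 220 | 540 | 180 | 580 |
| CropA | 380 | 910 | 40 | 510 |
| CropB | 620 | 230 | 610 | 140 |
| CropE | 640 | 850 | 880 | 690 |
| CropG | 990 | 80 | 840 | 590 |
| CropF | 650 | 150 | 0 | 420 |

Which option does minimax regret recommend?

CropE

Column bests: S1=990, S2=910, S3=880, S4=950.
CropH regrets: 860, 600, 790, 0 → max 860
CropC regrets: 770, 370, 700, 370 → max 770
CropA regrets: 610, 0, 840, 440 → max 840
CropB regrets: 370, 680, 270, 810 → max 810
CropE regrets: 350, 60, 0, 260 → max 350
CropG regrets: 0, 830, 40, 360 → max 830
CropF regrets: 340, 760, 880, 530 → max 880
Smallest max regret = 350 → CropE.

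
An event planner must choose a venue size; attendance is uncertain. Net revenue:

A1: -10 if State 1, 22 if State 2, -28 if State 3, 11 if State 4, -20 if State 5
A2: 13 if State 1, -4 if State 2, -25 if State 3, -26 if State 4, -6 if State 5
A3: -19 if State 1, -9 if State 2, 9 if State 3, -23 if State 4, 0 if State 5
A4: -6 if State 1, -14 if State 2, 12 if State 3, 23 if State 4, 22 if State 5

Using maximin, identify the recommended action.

Row minima: A1=-28, A2=-26, A3=-23, A4=-14
Best worst-case = -14 → A4.

A4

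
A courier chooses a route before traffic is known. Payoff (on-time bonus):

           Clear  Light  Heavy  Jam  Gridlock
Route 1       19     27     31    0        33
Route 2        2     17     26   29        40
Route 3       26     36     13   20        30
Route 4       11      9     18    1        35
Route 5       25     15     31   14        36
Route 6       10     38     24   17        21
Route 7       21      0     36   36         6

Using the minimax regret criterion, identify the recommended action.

Column bests: Clear=26, Light=38, Heavy=36, Jam=36, Gridlock=40.
Route 1 regrets: 7, 11, 5, 36, 7 → max 36
Route 2 regrets: 24, 21, 10, 7, 0 → max 24
Route 3 regrets: 0, 2, 23, 16, 10 → max 23
Route 4 regrets: 15, 29, 18, 35, 5 → max 35
Route 5 regrets: 1, 23, 5, 22, 4 → max 23
Route 6 regrets: 16, 0, 12, 19, 19 → max 19
Route 7 regrets: 5, 38, 0, 0, 34 → max 38
Smallest max regret = 19 → Route 6.

Route 6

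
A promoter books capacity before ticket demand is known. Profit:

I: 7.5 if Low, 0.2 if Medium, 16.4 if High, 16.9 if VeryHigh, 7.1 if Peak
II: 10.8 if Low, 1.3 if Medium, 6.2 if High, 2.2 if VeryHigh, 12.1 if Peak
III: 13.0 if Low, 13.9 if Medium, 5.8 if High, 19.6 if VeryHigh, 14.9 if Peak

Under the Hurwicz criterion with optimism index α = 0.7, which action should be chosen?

III

I: 0.7·16.9 + 0.3·0.2 = 11.89
II: 0.7·12.1 + 0.3·1.3 = 8.86
III: 0.7·19.6 + 0.3·5.8 = 15.46
Highest Hurwicz score = 15.46 → III.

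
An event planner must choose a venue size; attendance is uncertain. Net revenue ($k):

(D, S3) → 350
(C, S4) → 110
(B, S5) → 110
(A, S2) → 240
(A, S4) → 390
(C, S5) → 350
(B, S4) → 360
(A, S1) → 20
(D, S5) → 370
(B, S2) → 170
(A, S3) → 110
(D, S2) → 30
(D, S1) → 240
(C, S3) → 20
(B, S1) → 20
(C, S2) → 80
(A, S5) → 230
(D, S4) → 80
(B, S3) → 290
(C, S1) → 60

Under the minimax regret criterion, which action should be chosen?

A

Column bests: S1=240, S2=240, S3=350, S4=390, S5=370.
A regrets: 220, 0, 240, 0, 140 → max 240
B regrets: 220, 70, 60, 30, 260 → max 260
C regrets: 180, 160, 330, 280, 20 → max 330
D regrets: 0, 210, 0, 310, 0 → max 310
Smallest max regret = 240 → A.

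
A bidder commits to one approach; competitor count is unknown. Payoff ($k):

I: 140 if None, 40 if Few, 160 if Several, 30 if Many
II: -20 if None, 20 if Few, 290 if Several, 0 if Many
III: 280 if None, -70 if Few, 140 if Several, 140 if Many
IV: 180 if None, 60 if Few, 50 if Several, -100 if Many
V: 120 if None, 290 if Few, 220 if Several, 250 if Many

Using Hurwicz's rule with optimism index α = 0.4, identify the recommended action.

V

I: 0.4·160 + 0.6·30 = 82
II: 0.4·290 + 0.6·(-20) = 104
III: 0.4·280 + 0.6·(-70) = 70
IV: 0.4·180 + 0.6·(-100) = 12
V: 0.4·290 + 0.6·120 = 188
Highest Hurwicz score = 188 → V.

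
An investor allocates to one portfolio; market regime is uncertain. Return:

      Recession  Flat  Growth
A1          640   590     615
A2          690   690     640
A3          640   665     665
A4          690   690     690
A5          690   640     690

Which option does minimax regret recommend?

A4

Column bests: Recession=690, Flat=690, Growth=690.
A1 regrets: 50, 100, 75 → max 100
A2 regrets: 0, 0, 50 → max 50
A3 regrets: 50, 25, 25 → max 50
A4 regrets: 0, 0, 0 → max 0
A5 regrets: 0, 50, 0 → max 50
Smallest max regret = 0 → A4.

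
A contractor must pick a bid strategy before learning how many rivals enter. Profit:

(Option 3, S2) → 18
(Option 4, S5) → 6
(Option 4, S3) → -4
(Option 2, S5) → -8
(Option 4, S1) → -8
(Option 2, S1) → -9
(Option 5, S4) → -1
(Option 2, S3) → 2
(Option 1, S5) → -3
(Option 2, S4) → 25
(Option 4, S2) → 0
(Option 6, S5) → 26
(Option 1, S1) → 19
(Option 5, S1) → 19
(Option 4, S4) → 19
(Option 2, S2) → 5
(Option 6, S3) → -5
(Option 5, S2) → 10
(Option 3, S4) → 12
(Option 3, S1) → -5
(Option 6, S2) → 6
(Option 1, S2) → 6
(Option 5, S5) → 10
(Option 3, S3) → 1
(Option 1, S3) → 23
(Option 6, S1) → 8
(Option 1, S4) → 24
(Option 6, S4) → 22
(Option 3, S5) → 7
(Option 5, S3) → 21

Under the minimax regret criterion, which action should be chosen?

Column bests: S1=19, S2=18, S3=23, S4=25, S5=26.
Option 1 regrets: 0, 12, 0, 1, 29 → max 29
Option 2 regrets: 28, 13, 21, 0, 34 → max 34
Option 3 regrets: 24, 0, 22, 13, 19 → max 24
Option 4 regrets: 27, 18, 27, 6, 20 → max 27
Option 5 regrets: 0, 8, 2, 26, 16 → max 26
Option 6 regrets: 11, 12, 28, 3, 0 → max 28
Smallest max regret = 24 → Option 3.

Option 3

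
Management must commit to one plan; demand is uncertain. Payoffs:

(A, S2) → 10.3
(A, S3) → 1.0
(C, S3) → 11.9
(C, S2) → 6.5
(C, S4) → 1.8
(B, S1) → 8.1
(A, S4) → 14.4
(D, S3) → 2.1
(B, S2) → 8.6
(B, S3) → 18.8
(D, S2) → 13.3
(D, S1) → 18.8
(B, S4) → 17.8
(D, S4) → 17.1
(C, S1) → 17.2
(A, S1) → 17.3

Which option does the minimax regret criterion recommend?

Column bests: S1=18.8, S2=13.3, S3=18.8, S4=17.8.
A regrets: 1.5, 3.0, 17.8, 3.4 → max 17.8
B regrets: 10.7, 4.7, 0.0, 0.0 → max 10.7
C regrets: 1.6, 6.8, 6.9, 16.0 → max 16.0
D regrets: 0.0, 0.0, 16.7, 0.7 → max 16.7
Smallest max regret = 10.7 → B.

B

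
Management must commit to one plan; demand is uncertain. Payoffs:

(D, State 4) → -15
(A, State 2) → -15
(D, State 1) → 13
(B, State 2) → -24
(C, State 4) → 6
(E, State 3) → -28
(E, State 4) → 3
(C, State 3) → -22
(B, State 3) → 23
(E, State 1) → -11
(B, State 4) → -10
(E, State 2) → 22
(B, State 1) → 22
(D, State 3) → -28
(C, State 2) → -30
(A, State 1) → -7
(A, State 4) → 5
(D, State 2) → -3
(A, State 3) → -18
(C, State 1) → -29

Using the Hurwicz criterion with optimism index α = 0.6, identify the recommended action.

B

A: 0.6·5 + 0.4·(-18) = -4.2
B: 0.6·23 + 0.4·(-24) = 4.2
C: 0.6·6 + 0.4·(-30) = -8.4
D: 0.6·13 + 0.4·(-28) = -3.4
E: 0.6·22 + 0.4·(-28) = 2
Highest Hurwicz score = 4.2 → B.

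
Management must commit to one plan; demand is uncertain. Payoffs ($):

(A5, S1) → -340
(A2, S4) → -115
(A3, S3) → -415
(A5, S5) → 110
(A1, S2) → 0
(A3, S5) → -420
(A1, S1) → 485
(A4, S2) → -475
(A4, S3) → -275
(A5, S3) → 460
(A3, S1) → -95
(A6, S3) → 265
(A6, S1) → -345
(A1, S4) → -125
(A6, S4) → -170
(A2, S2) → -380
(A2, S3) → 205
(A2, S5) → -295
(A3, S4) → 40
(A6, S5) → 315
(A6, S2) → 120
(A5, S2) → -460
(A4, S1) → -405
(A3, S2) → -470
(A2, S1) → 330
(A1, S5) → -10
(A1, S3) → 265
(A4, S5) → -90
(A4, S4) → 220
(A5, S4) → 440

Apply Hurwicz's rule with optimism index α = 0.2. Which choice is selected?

A1: 0.2·485 + 0.8·(-125) = -3
A2: 0.2·330 + 0.8·(-380) = -238
A3: 0.2·40 + 0.8·(-470) = -368
A4: 0.2·220 + 0.8·(-475) = -336
A5: 0.2·460 + 0.8·(-460) = -276
A6: 0.2·315 + 0.8·(-345) = -213
Highest Hurwicz score = -3 → A1.

A1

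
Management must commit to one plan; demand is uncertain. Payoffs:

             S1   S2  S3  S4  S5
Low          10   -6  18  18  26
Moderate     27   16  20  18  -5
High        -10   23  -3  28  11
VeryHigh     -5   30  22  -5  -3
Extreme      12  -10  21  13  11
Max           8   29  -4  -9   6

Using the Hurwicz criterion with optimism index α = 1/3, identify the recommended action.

VeryHigh

Low: 1/3·26 + 2/3·(-6) = 14/3
Moderate: 1/3·27 + 2/3·(-5) = 17/3
High: 1/3·28 + 2/3·(-10) = 8/3
VeryHigh: 1/3·30 + 2/3·(-5) = 20/3
Extreme: 1/3·21 + 2/3·(-10) = 1/3
Max: 1/3·29 + 2/3·(-9) = 11/3
Highest Hurwicz score = 20/3 → VeryHigh.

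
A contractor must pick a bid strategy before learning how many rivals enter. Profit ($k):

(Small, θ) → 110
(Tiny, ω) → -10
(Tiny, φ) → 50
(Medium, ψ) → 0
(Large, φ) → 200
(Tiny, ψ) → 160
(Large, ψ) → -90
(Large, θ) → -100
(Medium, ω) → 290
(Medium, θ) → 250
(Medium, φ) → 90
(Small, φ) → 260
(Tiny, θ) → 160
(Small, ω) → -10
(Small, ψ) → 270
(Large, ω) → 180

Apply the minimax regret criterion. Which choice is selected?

Column bests: θ=250, φ=260, ψ=270, ω=290.
Tiny regrets: 90, 210, 110, 300 → max 300
Small regrets: 140, 0, 0, 300 → max 300
Medium regrets: 0, 170, 270, 0 → max 270
Large regrets: 350, 60, 360, 110 → max 360
Smallest max regret = 270 → Medium.

Medium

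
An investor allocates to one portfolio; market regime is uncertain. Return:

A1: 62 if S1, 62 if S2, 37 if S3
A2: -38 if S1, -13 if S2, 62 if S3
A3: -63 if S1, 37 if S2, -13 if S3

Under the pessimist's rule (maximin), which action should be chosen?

Row minima: A1=37, A2=-38, A3=-63
Best worst-case = 37 → A1.

A1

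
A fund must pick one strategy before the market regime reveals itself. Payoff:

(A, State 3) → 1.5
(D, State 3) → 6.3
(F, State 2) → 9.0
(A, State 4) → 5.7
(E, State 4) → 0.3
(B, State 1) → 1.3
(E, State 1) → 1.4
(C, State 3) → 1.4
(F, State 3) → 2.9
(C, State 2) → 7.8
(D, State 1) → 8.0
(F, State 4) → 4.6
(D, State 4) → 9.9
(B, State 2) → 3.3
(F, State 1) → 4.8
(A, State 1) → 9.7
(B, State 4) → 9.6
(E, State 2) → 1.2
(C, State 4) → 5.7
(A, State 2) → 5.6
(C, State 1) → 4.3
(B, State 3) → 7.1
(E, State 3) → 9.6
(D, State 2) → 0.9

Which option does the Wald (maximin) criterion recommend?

Row minima: A=1.5, B=1.3, C=1.4, D=0.9, E=0.3, F=2.9
Best worst-case = 2.9 → F.

F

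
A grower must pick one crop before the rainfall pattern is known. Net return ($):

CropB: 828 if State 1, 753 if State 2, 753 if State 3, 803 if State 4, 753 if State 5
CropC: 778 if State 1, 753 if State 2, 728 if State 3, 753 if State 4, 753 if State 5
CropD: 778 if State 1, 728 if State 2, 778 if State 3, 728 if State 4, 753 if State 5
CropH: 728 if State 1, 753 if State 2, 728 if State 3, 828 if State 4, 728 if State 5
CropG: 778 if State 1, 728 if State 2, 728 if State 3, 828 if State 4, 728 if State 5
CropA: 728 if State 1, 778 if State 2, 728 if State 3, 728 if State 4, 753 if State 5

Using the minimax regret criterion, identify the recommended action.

CropB

Column bests: State 1=828, State 2=778, State 3=778, State 4=828, State 5=753.
CropB regrets: 0, 25, 25, 25, 0 → max 25
CropC regrets: 50, 25, 50, 75, 0 → max 75
CropD regrets: 50, 50, 0, 100, 0 → max 100
CropH regrets: 100, 25, 50, 0, 25 → max 100
CropG regrets: 50, 50, 50, 0, 25 → max 50
CropA regrets: 100, 0, 50, 100, 0 → max 100
Smallest max regret = 25 → CropB.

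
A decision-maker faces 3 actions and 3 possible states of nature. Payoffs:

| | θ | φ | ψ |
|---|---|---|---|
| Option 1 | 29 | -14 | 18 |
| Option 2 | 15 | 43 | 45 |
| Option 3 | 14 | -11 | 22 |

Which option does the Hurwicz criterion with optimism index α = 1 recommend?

Option 1: 1·29 + 0·(-14) = 29
Option 2: 1·45 + 0·15 = 45
Option 3: 1·22 + 0·(-11) = 22
Highest Hurwicz score = 45 → Option 2.

Option 2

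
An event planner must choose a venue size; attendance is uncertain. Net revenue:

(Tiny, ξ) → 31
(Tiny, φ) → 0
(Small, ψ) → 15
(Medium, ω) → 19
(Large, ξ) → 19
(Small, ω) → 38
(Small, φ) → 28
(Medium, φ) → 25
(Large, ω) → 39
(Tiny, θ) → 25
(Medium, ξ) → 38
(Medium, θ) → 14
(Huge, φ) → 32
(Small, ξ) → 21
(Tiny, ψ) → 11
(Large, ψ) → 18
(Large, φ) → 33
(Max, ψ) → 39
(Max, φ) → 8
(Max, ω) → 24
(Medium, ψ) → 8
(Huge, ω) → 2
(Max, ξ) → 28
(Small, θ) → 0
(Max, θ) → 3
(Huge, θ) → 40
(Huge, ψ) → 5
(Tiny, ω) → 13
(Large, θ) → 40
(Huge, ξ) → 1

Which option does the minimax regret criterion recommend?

Large

Column bests: θ=40, φ=33, ψ=39, ω=39, ξ=38.
Tiny regrets: 15, 33, 28, 26, 7 → max 33
Small regrets: 40, 5, 24, 1, 17 → max 40
Medium regrets: 26, 8, 31, 20, 0 → max 31
Large regrets: 0, 0, 21, 0, 19 → max 21
Huge regrets: 0, 1, 34, 37, 37 → max 37
Max regrets: 37, 25, 0, 15, 10 → max 37
Smallest max regret = 21 → Large.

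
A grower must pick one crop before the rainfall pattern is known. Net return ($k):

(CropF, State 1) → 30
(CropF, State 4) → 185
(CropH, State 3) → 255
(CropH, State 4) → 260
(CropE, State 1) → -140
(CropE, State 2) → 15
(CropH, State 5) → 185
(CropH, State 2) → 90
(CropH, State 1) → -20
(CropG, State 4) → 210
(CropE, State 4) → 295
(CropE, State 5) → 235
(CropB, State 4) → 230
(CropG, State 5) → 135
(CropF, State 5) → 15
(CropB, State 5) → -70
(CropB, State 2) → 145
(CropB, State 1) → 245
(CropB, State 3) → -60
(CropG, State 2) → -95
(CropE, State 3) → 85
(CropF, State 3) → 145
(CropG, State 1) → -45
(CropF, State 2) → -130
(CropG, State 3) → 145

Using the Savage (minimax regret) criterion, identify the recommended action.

CropH

Column bests: State 1=245, State 2=145, State 3=255, State 4=295, State 5=235.
CropE regrets: 385, 130, 170, 0, 0 → max 385
CropG regrets: 290, 240, 110, 85, 100 → max 290
CropF regrets: 215, 275, 110, 110, 220 → max 275
CropB regrets: 0, 0, 315, 65, 305 → max 315
CropH regrets: 265, 55, 0, 35, 50 → max 265
Smallest max regret = 265 → CropH.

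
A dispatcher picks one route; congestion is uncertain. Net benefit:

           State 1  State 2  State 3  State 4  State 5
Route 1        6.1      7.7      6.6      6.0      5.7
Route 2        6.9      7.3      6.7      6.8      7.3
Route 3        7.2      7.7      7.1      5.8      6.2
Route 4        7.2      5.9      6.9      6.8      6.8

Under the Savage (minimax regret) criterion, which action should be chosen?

Column bests: State 1=7.2, State 2=7.7, State 3=7.1, State 4=6.8, State 5=7.3.
Route 1 regrets: 1.1, 0.0, 0.5, 0.8, 1.6 → max 1.6
Route 2 regrets: 0.3, 0.4, 0.4, 0.0, 0.0 → max 0.4
Route 3 regrets: 0.0, 0.0, 0.0, 1.0, 1.1 → max 1.1
Route 4 regrets: 0.0, 1.8, 0.2, 0.0, 0.5 → max 1.8
Smallest max regret = 0.4 → Route 2.

Route 2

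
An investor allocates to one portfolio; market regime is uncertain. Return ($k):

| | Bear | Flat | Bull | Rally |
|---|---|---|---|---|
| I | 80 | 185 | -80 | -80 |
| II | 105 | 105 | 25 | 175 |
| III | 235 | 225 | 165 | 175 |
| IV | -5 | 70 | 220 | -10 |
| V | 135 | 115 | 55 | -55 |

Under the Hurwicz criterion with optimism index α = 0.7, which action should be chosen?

I: 0.7·185 + 0.3·(-80) = 105.5
II: 0.7·175 + 0.3·25 = 130
III: 0.7·235 + 0.3·165 = 214
IV: 0.7·220 + 0.3·(-10) = 151
V: 0.7·135 + 0.3·(-55) = 78
Highest Hurwicz score = 214 → III.

III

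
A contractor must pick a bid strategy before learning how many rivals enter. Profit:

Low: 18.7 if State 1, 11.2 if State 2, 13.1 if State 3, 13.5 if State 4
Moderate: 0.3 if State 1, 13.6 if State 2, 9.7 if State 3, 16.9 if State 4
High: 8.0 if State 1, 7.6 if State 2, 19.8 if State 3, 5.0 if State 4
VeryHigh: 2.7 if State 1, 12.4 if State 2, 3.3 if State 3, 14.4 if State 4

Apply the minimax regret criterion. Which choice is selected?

Column bests: State 1=18.7, State 2=13.6, State 3=19.8, State 4=16.9.
Low regrets: 0.0, 2.4, 6.7, 3.4 → max 6.7
Moderate regrets: 18.4, 0.0, 10.1, 0.0 → max 18.4
High regrets: 10.7, 6.0, 0.0, 11.9 → max 11.9
VeryHigh regrets: 16.0, 1.2, 16.5, 2.5 → max 16.5
Smallest max regret = 6.7 → Low.

Low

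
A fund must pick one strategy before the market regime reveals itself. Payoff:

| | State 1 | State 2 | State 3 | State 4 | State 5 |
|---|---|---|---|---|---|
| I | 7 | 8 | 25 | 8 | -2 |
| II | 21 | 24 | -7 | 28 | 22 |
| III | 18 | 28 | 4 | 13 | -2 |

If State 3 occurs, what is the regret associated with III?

Best payoff under State 3 is 25.
Regret = 25 − 4 = 21.

21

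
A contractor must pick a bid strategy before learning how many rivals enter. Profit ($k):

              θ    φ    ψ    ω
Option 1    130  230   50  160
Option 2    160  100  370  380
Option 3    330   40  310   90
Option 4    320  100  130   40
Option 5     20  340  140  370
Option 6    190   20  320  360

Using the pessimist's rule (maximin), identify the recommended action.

Row minima: Option 1=50, Option 2=100, Option 3=40, Option 4=40, Option 5=20, Option 6=20
Best worst-case = 100 → Option 2.

Option 2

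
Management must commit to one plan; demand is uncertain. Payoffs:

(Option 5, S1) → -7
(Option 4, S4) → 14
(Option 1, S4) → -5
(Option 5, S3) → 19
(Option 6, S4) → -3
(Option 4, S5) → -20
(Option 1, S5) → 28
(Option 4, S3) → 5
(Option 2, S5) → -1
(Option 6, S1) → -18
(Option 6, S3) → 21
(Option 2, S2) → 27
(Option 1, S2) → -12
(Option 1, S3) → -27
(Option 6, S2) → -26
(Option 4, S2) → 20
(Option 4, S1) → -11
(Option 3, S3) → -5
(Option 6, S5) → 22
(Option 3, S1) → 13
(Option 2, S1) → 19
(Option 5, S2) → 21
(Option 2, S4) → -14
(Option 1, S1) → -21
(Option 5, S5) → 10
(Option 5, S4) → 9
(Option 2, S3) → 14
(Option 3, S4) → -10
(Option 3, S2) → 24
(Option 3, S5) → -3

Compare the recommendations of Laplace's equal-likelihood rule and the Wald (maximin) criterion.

laplace → Option 5; maximin → Option 5 (agree)

Row averages: Option 1=-7.4, Option 2=9, Option 3=3.8, Option 4=1.6, Option 5=10.4, Option 6=-0.8
Highest average = 10.4 → Option 5.
Row minima: Option 1=-27, Option 2=-14, Option 3=-10, Option 4=-20, Option 5=-7, Option 6=-26
Best worst-case = -7 → Option 5.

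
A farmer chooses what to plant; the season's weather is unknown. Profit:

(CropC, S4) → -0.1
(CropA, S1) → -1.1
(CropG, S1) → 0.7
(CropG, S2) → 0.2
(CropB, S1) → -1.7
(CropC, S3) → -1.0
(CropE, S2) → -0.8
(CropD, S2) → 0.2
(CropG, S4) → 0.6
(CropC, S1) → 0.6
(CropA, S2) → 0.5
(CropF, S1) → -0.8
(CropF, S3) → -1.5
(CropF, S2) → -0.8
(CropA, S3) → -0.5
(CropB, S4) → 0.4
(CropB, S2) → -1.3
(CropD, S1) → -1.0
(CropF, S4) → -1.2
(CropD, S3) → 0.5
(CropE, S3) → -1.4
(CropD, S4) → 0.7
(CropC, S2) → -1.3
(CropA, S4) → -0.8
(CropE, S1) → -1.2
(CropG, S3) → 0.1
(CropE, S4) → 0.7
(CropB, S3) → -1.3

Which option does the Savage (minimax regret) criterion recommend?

Column bests: S1=0.7, S2=0.5, S3=0.5, S4=0.7.
CropF regrets: 1.5, 1.3, 2.0, 1.9 → max 2.0
CropC regrets: 0.1, 1.8, 1.5, 0.8 → max 1.8
CropG regrets: 0.0, 0.3, 0.4, 0.1 → max 0.4
CropA regrets: 1.8, 0.0, 1.0, 1.5 → max 1.8
CropD regrets: 1.7, 0.3, 0.0, 0.0 → max 1.7
CropB regrets: 2.4, 1.8, 1.8, 0.3 → max 2.4
CropE regrets: 1.9, 1.3, 1.9, 0.0 → max 1.9
Smallest max regret = 0.4 → CropG.

CropG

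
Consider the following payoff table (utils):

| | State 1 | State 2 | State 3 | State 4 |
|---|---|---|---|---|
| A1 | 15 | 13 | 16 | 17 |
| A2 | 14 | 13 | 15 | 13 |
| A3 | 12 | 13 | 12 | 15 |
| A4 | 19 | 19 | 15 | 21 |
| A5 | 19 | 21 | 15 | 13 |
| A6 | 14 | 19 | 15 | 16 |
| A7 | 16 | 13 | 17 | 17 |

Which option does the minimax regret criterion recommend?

Column bests: State 1=19, State 2=21, State 3=17, State 4=21.
A1 regrets: 4, 8, 1, 4 → max 8
A2 regrets: 5, 8, 2, 8 → max 8
A3 regrets: 7, 8, 5, 6 → max 8
A4 regrets: 0, 2, 2, 0 → max 2
A5 regrets: 0, 0, 2, 8 → max 8
A6 regrets: 5, 2, 2, 5 → max 5
A7 regrets: 3, 8, 0, 4 → max 8
Smallest max regret = 2 → A4.

A4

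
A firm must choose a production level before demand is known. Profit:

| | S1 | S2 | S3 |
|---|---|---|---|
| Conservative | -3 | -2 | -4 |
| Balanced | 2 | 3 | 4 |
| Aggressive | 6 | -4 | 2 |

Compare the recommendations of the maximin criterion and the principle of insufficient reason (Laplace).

Row minima: Conservative=-4, Balanced=2, Aggressive=-4
Best worst-case = 2 → Balanced.
Row averages: Conservative=-3, Balanced=3, Aggressive=4/3
Highest average = 3 → Balanced.

maximin → Balanced; laplace → Balanced (agree)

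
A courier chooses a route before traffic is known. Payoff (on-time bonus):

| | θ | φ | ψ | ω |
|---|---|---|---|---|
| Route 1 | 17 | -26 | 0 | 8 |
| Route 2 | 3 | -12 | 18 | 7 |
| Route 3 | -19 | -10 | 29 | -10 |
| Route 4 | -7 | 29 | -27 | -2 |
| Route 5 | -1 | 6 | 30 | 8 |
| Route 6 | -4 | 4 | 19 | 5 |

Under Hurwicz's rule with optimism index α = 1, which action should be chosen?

Route 1: 1·17 + 0·(-26) = 17
Route 2: 1·18 + 0·(-12) = 18
Route 3: 1·29 + 0·(-19) = 29
Route 4: 1·29 + 0·(-27) = 29
Route 5: 1·30 + 0·(-1) = 30
Route 6: 1·19 + 0·(-4) = 19
Highest Hurwicz score = 30 → Route 5.

Route 5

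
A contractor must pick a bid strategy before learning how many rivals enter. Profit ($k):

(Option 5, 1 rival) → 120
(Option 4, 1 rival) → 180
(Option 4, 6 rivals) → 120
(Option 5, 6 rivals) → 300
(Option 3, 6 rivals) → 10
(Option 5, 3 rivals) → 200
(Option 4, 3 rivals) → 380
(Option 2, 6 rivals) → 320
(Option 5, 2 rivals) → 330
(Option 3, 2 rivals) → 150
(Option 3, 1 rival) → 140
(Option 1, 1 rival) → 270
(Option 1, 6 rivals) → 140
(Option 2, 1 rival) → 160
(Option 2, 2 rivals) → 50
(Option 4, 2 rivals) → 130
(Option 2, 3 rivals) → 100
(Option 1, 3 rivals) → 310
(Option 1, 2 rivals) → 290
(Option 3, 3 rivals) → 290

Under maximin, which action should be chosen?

Row minima: Option 1=140, Option 2=50, Option 3=10, Option 4=120, Option 5=120
Best worst-case = 140 → Option 1.

Option 1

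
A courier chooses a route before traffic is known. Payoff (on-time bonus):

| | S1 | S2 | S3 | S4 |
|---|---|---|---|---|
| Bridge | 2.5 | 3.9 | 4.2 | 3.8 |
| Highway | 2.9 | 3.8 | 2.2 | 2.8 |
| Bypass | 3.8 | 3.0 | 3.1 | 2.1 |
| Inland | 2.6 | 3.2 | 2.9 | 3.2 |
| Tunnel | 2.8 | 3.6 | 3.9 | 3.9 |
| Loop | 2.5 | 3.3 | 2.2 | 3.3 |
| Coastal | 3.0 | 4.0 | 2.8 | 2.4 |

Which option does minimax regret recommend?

Tunnel

Column bests: S1=3.8, S2=4.0, S3=4.2, S4=3.9.
Bridge regrets: 1.3, 0.1, 0.0, 0.1 → max 1.3
Highway regrets: 0.9, 0.2, 2.0, 1.1 → max 2.0
Bypass regrets: 0.0, 1.0, 1.1, 1.8 → max 1.8
Inland regrets: 1.2, 0.8, 1.3, 0.7 → max 1.3
Tunnel regrets: 1.0, 0.4, 0.3, 0.0 → max 1.0
Loop regrets: 1.3, 0.7, 2.0, 0.6 → max 2.0
Coastal regrets: 0.8, 0.0, 1.4, 1.5 → max 1.5
Smallest max regret = 1.0 → Tunnel.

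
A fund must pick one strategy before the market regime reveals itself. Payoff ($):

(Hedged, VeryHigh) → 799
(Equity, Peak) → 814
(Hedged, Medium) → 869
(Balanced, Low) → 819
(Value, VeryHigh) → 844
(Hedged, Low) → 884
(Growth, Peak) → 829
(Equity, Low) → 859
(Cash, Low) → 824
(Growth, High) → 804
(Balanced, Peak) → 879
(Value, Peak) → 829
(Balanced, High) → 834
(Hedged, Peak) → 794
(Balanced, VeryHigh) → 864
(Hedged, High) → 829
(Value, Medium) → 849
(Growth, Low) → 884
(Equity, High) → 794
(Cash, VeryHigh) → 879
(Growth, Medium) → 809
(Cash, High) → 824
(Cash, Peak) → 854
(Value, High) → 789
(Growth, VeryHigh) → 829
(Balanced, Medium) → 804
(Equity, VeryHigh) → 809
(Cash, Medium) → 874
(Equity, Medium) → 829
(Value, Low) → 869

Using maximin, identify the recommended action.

Row minima: Hedged=794, Balanced=804, Equity=794, Value=789, Growth=804, Cash=824
Best worst-case = 824 → Cash.

Cash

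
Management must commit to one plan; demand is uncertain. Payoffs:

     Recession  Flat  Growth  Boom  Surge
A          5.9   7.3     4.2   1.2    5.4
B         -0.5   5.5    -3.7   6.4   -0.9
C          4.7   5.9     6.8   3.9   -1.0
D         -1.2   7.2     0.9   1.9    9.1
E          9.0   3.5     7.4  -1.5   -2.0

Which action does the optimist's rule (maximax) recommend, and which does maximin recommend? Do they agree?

Row maxima: A=7.3, B=6.4, C=6.8, D=9.1, E=9.0
Best best-case = 9.1 → D.
Row minima: A=1.2, B=-3.7, C=-1.0, D=-1.2, E=-2.0
Best worst-case = 1.2 → A.

maximax → D; maximin → A (disagree)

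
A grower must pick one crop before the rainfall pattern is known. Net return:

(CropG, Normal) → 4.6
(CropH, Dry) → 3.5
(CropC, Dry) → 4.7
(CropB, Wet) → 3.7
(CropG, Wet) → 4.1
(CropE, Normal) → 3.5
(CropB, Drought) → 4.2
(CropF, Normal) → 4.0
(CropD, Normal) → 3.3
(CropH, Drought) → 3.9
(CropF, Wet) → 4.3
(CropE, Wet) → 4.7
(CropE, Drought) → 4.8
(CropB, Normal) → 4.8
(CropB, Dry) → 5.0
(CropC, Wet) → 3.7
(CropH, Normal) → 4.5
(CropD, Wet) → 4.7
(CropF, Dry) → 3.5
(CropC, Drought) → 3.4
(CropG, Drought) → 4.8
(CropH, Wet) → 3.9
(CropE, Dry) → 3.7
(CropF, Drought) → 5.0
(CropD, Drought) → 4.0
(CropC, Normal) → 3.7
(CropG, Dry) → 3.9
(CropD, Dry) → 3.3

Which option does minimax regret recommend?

CropB

Column bests: Drought=5.0, Dry=5.0, Normal=4.8, Wet=4.7.
CropF regrets: 0.0, 1.5, 0.8, 0.4 → max 1.5
CropG regrets: 0.2, 1.1, 0.2, 0.6 → max 1.1
CropH regrets: 1.1, 1.5, 0.3, 0.8 → max 1.5
CropB regrets: 0.8, 0.0, 0.0, 1.0 → max 1.0
CropD regrets: 1.0, 1.7, 1.5, 0.0 → max 1.7
CropE regrets: 0.2, 1.3, 1.3, 0.0 → max 1.3
CropC regrets: 1.6, 0.3, 1.1, 1.0 → max 1.6
Smallest max regret = 1.0 → CropB.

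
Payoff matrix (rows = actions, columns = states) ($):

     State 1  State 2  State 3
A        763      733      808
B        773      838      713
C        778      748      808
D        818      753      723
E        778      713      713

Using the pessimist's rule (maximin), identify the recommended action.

C

Row minima: A=733, B=713, C=748, D=723, E=713
Best worst-case = 748 → C.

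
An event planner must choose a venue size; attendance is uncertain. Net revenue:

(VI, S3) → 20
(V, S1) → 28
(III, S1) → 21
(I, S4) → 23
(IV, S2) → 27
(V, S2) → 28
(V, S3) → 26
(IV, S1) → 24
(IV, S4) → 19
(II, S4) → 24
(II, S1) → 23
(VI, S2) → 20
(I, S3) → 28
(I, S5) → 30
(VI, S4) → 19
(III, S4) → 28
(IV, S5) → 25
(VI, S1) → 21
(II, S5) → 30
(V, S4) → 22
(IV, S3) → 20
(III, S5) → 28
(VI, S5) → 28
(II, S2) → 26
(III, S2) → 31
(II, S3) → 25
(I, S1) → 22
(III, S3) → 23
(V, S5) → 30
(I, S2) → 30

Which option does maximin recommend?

II

Row minima: I=22, II=23, III=21, IV=19, V=22, VI=19
Best worst-case = 23 → II.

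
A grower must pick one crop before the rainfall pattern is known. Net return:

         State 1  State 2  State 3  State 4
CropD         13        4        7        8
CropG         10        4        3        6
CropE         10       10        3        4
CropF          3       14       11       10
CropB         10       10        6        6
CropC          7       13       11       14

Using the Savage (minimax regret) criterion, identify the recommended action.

CropC

Column bests: State 1=13, State 2=14, State 3=11, State 4=14.
CropD regrets: 0, 10, 4, 6 → max 10
CropG regrets: 3, 10, 8, 8 → max 10
CropE regrets: 3, 4, 8, 10 → max 10
CropF regrets: 10, 0, 0, 4 → max 10
CropB regrets: 3, 4, 5, 8 → max 8
CropC regrets: 6, 1, 0, 0 → max 6
Smallest max regret = 6 → CropC.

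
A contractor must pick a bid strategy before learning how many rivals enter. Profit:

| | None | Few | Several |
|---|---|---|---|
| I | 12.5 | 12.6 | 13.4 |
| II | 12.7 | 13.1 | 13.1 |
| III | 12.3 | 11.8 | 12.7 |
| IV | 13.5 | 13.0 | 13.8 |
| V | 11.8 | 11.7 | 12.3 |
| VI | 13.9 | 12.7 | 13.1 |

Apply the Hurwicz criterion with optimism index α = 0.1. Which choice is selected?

I: 0.1·13.4 + 0.9·12.5 = 12.59
II: 0.1·13.1 + 0.9·12.7 = 12.74
III: 0.1·12.7 + 0.9·11.8 = 11.89
IV: 0.1·13.8 + 0.9·13.0 = 13.08
V: 0.1·12.3 + 0.9·11.7 = 11.76
VI: 0.1·13.9 + 0.9·12.7 = 12.82
Highest Hurwicz score = 13.08 → IV.

IV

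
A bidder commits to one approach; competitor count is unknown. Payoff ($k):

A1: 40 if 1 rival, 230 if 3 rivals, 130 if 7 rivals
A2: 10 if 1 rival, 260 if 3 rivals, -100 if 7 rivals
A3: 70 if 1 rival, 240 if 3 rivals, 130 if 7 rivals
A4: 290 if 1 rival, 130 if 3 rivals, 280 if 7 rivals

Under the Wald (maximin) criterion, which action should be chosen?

Row minima: A1=40, A2=-100, A3=70, A4=130
Best worst-case = 130 → A4.

A4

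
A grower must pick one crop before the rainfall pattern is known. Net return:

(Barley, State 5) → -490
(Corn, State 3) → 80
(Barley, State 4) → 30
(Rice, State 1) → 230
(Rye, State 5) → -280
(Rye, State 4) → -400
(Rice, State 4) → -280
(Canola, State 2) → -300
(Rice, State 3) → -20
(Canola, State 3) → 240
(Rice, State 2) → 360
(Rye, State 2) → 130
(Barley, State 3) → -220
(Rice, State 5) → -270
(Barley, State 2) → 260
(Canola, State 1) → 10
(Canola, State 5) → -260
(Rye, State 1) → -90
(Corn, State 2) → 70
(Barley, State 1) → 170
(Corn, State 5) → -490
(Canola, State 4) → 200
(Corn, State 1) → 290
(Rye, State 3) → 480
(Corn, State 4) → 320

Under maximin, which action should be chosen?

Row minima: Barley=-490, Corn=-490, Rye=-400, Canola=-300, Rice=-280
Best worst-case = -280 → Rice.

Rice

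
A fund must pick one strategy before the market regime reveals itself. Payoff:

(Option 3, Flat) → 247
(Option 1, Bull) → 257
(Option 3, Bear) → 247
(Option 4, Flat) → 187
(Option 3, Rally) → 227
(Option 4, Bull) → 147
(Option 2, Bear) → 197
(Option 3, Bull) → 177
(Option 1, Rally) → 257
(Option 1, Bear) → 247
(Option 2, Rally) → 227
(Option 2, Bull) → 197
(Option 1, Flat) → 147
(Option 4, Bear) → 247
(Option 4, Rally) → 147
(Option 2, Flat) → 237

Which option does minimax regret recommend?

Option 2

Column bests: Bear=247, Flat=247, Bull=257, Rally=257.
Option 1 regrets: 0, 100, 0, 0 → max 100
Option 2 regrets: 50, 10, 60, 30 → max 60
Option 3 regrets: 0, 0, 80, 30 → max 80
Option 4 regrets: 0, 60, 110, 110 → max 110
Smallest max regret = 60 → Option 2.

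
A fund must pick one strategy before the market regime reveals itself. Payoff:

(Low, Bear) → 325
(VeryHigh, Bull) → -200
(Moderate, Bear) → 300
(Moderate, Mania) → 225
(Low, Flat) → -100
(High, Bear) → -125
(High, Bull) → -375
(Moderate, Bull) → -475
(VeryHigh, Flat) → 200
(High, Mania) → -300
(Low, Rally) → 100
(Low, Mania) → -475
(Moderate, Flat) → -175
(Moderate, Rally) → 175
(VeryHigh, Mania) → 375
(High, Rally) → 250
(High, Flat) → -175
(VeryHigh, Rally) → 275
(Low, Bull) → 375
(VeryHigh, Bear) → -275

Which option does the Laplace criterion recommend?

VeryHigh

Row averages: Low=45, Moderate=10, High=-145, VeryHigh=75
Highest average = 75 → VeryHigh.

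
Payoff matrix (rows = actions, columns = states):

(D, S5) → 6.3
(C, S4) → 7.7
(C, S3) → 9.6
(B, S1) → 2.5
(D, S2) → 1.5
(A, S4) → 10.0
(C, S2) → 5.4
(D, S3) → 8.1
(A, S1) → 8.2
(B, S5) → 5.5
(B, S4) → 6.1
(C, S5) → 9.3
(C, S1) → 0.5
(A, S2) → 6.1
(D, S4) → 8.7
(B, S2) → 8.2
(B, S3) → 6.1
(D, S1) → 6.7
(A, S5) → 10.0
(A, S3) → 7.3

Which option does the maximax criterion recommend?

Row maxima: A=10.0, B=8.2, C=9.6, D=8.7
Best best-case = 10.0 → A.

A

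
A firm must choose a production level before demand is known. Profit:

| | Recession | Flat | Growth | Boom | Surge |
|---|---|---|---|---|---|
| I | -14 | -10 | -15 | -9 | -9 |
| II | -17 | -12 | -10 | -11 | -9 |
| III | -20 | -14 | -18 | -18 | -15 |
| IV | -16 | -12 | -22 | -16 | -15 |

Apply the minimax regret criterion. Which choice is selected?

Column bests: Recession=-14, Flat=-10, Growth=-10, Boom=-9, Surge=-9.
I regrets: 0, 0, 5, 0, 0 → max 5
II regrets: 3, 2, 0, 2, 0 → max 3
III regrets: 6, 4, 8, 9, 6 → max 9
IV regrets: 2, 2, 12, 7, 6 → max 12
Smallest max regret = 3 → II.

II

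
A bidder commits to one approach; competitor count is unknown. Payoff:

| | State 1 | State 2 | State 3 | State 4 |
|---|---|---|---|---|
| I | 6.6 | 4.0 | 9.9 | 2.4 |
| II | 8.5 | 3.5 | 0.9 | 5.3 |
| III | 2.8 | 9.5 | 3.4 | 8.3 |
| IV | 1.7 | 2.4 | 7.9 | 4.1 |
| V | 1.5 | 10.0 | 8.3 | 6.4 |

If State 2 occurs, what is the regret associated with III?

Best payoff under State 2 is 10.0.
Regret = 10.0 − 9.5 = 0.5.

0.5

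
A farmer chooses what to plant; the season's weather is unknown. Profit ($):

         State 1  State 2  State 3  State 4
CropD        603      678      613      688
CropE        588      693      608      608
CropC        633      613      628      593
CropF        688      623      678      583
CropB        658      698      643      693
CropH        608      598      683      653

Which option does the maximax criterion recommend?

CropB

Row maxima: CropD=688, CropE=693, CropC=633, CropF=688, CropB=698, CropH=683
Best best-case = 698 → CropB.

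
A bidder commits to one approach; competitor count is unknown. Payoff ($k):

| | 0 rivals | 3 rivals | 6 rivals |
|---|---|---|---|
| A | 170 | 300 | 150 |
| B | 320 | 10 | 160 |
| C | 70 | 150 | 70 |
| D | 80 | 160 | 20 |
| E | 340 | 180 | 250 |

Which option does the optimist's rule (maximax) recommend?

E

Row maxima: A=300, B=320, C=150, D=160, E=340
Best best-case = 340 → E.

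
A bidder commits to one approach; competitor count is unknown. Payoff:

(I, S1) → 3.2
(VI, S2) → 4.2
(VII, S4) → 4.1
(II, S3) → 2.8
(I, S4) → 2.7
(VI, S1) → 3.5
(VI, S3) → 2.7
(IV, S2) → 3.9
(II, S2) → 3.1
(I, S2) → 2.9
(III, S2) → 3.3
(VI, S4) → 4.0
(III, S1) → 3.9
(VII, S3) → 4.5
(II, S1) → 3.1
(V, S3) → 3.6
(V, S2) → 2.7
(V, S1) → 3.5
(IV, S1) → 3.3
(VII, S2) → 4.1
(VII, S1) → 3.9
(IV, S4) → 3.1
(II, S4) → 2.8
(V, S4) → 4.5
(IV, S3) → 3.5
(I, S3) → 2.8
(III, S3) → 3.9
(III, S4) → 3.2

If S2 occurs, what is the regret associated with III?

Best payoff under S2 is 4.2.
Regret = 4.2 − 3.3 = 0.9.

0.9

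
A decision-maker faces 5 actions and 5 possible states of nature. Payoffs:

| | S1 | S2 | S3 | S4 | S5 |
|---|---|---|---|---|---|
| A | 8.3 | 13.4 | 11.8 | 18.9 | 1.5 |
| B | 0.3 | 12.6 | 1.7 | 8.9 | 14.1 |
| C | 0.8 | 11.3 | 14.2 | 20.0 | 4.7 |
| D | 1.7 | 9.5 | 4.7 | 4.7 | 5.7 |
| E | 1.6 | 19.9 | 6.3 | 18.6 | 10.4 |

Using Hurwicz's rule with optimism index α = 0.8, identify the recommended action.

E

A: 0.8·18.9 + 0.2·1.5 = 15.42
B: 0.8·14.1 + 0.2·0.3 = 11.34
C: 0.8·20.0 + 0.2·0.8 = 16.16
D: 0.8·9.5 + 0.2·1.7 = 7.94
E: 0.8·19.9 + 0.2·1.6 = 16.24
Highest Hurwicz score = 16.24 → E.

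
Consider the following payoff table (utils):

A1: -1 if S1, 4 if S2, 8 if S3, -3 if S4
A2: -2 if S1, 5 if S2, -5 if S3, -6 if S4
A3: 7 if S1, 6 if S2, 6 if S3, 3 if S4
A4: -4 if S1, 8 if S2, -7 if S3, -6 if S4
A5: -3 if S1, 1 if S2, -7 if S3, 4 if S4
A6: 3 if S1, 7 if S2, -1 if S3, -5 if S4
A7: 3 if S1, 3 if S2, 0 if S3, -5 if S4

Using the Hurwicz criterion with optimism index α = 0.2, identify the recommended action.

A1: 0.2·8 + 0.8·(-3) = -0.8
A2: 0.2·5 + 0.8·(-6) = -3.8
A3: 0.2·7 + 0.8·3 = 3.8
A4: 0.2·8 + 0.8·(-7) = -4
A5: 0.2·4 + 0.8·(-7) = -4.8
A6: 0.2·7 + 0.8·(-5) = -2.6
A7: 0.2·3 + 0.8·(-5) = -3.4
Highest Hurwicz score = 3.8 → A3.

A3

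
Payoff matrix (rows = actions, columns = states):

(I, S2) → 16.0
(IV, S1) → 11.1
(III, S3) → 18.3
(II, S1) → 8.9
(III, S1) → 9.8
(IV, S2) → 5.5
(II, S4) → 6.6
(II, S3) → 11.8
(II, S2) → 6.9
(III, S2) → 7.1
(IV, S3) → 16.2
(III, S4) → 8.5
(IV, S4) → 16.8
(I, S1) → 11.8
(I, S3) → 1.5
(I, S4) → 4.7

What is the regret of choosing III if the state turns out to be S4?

Best payoff under S4 is 16.8.
Regret = 16.8 − 8.5 = 8.3.

8.3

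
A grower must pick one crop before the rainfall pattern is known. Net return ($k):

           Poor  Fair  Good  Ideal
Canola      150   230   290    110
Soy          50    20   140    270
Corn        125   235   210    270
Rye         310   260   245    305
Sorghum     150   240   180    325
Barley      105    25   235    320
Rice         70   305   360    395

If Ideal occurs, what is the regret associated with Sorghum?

Best payoff under Ideal is 395.
Regret = 395 − 325 = 70.

70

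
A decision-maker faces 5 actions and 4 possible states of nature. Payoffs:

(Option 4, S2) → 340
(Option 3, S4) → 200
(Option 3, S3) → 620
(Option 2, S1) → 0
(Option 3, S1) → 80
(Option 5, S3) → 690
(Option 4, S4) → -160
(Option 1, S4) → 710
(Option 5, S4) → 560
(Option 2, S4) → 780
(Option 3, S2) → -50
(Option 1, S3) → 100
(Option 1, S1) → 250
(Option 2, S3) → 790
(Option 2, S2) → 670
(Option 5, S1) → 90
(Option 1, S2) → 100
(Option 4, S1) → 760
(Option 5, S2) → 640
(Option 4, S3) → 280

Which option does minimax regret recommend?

Option 5

Column bests: S1=760, S2=670, S3=790, S4=780.
Option 1 regrets: 510, 570, 690, 70 → max 690
Option 2 regrets: 760, 0, 0, 0 → max 760
Option 3 regrets: 680, 720, 170, 580 → max 720
Option 4 regrets: 0, 330, 510, 940 → max 940
Option 5 regrets: 670, 30, 100, 220 → max 670
Smallest max regret = 670 → Option 5.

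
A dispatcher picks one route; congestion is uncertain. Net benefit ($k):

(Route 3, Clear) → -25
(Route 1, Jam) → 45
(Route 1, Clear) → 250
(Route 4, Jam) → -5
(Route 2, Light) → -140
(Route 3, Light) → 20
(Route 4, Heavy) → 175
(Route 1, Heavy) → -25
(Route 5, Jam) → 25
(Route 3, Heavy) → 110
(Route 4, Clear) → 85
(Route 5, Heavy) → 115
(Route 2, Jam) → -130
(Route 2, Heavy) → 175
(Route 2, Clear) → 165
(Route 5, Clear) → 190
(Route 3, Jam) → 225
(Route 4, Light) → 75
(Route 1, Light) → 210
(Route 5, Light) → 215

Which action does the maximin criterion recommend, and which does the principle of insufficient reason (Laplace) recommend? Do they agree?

Row minima: Route 1=-25, Route 2=-140, Route 3=-25, Route 4=-5, Route 5=25
Best worst-case = 25 → Route 5.
Row averages: Route 1=120, Route 2=17.5, Route 3=82.5, Route 4=82.5, Route 5=136.25
Highest average = 136.25 → Route 5.

maximin → Route 5; laplace → Route 5 (agree)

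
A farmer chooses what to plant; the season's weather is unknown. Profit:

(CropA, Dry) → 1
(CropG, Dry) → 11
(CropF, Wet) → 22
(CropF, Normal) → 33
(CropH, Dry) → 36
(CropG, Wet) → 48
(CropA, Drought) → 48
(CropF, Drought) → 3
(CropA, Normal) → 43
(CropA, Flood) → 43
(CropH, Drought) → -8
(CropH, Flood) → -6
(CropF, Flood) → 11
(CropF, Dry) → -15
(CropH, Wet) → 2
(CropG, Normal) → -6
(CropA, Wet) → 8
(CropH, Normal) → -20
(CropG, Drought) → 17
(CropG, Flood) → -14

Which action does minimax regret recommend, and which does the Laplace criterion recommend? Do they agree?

Column bests: Drought=48, Dry=36, Normal=43, Wet=48, Flood=43.
CropH regrets: 56, 0, 63, 46, 49 → max 63
CropG regrets: 31, 25, 49, 0, 57 → max 57
CropA regrets: 0, 35, 0, 40, 0 → max 40
CropF regrets: 45, 51, 10, 26, 32 → max 51
Smallest max regret = 40 → CropA.
Row averages: CropH=0.8, CropG=11.2, CropA=28.6, CropF=10.8
Highest average = 28.6 → CropA.

minimax regret → CropA; laplace → CropA (agree)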